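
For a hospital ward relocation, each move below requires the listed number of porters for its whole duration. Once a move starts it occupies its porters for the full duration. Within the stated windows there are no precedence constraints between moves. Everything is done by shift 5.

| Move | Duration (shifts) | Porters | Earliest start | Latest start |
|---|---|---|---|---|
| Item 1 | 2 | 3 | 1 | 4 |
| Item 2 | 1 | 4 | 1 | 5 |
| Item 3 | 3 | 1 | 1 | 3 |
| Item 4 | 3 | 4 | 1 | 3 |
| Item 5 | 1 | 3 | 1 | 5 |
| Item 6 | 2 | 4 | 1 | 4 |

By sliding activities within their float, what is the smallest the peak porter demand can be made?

Early-start (Item 1@1, Item 2@1, Item 3@1, Item 4@1, Item 5@1, Item 6@1) gives peak 19: s1:19  s2:12  s3:5  s4:0  s5:0.
Shift Item 4→2, Item 5→3, Item 6→4.
Schedule Item 1@1, Item 2@1, Item 3@1, Item 4@2, Item 5@3, Item 6@4: s1:8  s2:8  s3:8  s4:8  s5:4 — peak 8.
Total porter-shifts = 36 over 5 shifts ⇒ peak ≥ ⌈36/5⌉ = 8, so 8 is optimal.

8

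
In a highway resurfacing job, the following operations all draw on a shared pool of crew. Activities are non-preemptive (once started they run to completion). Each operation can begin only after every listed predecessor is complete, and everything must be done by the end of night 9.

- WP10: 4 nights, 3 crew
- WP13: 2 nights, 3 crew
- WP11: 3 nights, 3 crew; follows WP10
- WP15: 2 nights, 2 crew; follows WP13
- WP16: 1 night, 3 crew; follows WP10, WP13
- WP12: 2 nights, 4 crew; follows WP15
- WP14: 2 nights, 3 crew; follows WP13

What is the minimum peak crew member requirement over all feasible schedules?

Early-start (WP10@1, WP13@1, WP11@5, WP15@3, WP16@5, WP12@5, WP14@3) gives peak 10: n1:6  n2:6  n3:8  n4:8  n5:10  n6:7  n7:3  n8:0  n9:0.
Shift WP12→8, WP14→6.
Schedule WP10@1, WP13@1, WP11@5, WP15@3, WP16@5, WP12@8, WP14@6: n1:6  n2:6  n3:5  n4:5  n5:6  n6:6  n7:6  n8:4  n9:4 — peak 6.
Total crew member-nights = 48 over 9 nights ⇒ peak ≥ ⌈48/9⌉ = 6, so 6 is optimal.

6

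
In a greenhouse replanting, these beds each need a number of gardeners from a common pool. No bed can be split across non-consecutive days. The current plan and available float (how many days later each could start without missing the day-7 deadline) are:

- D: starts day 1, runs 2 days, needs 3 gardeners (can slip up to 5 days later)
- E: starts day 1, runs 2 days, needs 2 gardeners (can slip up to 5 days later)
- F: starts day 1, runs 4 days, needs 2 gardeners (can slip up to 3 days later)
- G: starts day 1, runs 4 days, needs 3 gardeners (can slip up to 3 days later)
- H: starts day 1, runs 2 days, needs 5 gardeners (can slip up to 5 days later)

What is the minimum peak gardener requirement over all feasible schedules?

Early-start (D@1, E@1, F@1, G@1, H@1) gives peak 15: d1:15  d2:15  d3:5  d4:5  d5:0  d6:0  d7:0.
Shift E→3, F→3, H→5.
Schedule D@1, E@3, F@3, G@1, H@5: d1:6  d2:6  d3:7  d4:7  d5:7  d6:7  d7:0 — peak 7.

7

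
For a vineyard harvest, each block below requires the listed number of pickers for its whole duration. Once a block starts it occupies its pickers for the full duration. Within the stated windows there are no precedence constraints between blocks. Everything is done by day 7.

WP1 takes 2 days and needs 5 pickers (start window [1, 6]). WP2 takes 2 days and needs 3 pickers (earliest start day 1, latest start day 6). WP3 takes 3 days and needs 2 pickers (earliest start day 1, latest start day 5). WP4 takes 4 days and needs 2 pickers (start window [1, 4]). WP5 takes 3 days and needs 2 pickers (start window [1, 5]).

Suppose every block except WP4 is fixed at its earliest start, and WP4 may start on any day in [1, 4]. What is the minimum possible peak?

12

WP4@1: d1:14  d2:14  d3:6  d4:2  d5:0  d6:0  d7:0 → peak 14
WP4@2: d1:12  d2:14  d3:6  d4:2  d5:2  d6:0  d7:0 → peak 14
WP4@3: d1:12  d2:12  d3:6  d4:2  d5:2  d6:2  d7:0 → peak 12
WP4@4: d1:12  d2:12  d3:4  d4:2  d5:2  d6:2  d7:2 → peak 12
Best is WP4@3, peak 12.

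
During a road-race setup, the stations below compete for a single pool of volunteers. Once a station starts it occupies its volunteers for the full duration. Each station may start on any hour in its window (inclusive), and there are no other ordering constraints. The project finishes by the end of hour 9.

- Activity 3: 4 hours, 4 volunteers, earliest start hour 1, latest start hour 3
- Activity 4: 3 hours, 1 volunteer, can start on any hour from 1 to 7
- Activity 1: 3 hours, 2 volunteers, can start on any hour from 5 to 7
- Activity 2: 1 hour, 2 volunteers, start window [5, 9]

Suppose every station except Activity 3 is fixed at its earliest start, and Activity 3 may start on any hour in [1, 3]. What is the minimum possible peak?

Activity 3@1: h1:5  h2:5  h3:5  h4:4  h5:4  h6:2  h7:2  h8:0  h9:0 → peak 5
Activity 3@2: h1:1  h2:5  h3:5  h4:4  h5:8  h6:2  h7:2  h8:0  h9:0 → peak 8
Activity 3@3: h1:1  h2:1  h3:5  h4:4  h5:8  h6:6  h7:2  h8:0  h9:0 → peak 8
Best is Activity 3@1, peak 5.

5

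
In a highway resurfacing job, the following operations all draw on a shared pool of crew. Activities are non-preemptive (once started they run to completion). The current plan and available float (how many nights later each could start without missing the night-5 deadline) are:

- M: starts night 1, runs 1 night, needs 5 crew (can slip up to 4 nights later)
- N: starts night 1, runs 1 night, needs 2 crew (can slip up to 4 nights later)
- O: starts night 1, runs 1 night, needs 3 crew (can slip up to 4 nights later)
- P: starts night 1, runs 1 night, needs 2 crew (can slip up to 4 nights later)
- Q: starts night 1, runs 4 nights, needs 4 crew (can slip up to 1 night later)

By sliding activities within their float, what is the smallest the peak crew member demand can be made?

7

Early-start (M@1, N@1, O@1, P@1, Q@1) gives peak 16: n1:16  n2:4  n3:4  n4:4  n5:0.
Shift O→2, P→3, Q→2.
Schedule M@1, N@1, O@2, P@3, Q@2: n1:7  n2:7  n3:6  n4:4  n5:4 — peak 7.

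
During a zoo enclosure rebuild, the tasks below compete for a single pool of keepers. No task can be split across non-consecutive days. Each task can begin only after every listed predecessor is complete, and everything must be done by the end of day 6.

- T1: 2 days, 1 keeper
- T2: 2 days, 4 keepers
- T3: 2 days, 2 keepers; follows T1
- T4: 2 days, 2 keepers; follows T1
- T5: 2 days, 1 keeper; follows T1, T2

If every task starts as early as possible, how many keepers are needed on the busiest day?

5

Early-start schedule: T1@1, T2@1, T3@3, T4@3, T5@3.
Load per day: day 1: 5, day 2: 5, day 3: 5, day 4: 5, day 5: 0, day 6: 0.
Peak is 5.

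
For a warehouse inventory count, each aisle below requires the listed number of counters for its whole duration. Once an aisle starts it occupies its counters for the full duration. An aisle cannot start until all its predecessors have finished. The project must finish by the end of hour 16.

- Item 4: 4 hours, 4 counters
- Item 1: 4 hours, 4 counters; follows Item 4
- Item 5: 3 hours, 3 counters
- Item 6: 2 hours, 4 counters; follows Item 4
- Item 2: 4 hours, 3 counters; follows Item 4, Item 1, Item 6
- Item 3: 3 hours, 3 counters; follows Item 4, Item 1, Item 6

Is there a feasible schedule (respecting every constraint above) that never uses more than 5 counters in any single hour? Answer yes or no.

no

The minimum achievable peak is 6; 5 < 6, so no feasible schedule stays within the cap.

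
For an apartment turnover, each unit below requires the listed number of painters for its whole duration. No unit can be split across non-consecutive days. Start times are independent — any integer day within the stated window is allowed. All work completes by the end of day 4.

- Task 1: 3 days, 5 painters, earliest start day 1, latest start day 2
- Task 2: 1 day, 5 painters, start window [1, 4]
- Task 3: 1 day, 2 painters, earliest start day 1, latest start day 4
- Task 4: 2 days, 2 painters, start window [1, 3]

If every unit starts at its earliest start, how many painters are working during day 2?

At early start, day 2 has: Task 1, Task 4.
Demand: 5 + 2 = 7.

7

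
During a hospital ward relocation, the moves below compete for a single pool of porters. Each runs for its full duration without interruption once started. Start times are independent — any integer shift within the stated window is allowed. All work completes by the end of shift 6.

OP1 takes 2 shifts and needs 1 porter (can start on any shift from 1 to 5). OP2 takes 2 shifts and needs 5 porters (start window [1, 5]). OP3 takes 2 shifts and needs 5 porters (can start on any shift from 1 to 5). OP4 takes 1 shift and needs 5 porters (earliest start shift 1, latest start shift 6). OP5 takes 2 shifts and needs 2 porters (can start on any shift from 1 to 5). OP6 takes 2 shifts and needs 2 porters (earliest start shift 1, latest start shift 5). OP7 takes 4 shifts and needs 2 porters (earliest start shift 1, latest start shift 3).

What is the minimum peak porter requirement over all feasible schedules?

9

Early-start (OP1@1, OP2@1, OP3@1, OP4@1, OP5@1, OP6@1, OP7@1) gives peak 22: s1:22  s2:17  s3:2  s4:2  s5:0  s6:0.
Shift OP3→3, OP4→5, OP6→3, OP7→3.
Schedule OP1@1, OP2@1, OP3@3, OP4@5, OP5@1, OP6@3, OP7@3: s1:8  s2:8  s3:9  s4:9  s5:7  s6:2 — peak 9.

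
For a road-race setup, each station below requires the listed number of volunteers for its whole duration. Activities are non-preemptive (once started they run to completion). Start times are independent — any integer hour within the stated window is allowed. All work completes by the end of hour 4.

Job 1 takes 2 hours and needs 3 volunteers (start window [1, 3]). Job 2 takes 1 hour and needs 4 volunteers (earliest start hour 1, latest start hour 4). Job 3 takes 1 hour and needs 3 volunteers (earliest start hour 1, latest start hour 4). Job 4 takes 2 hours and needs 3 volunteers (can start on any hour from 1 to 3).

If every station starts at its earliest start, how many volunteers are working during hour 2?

At early start, hour 2 has: Job 1, Job 4.
Demand: 3 + 3 = 6.

6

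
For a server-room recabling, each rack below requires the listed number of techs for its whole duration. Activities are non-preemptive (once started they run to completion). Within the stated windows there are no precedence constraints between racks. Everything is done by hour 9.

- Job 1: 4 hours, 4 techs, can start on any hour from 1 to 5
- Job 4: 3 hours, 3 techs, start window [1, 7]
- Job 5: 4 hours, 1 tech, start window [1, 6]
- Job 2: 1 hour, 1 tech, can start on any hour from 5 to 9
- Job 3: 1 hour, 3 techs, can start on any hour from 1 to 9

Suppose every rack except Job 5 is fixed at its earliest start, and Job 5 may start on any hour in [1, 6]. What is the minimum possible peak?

Job 5@1: h1:11  h2:8  h3:8  h4:5  h5:1  h6:0  h7:0  h8:0  h9:0 → peak 11
Job 5@2: h1:10  h2:8  h3:8  h4:5  h5:2  h6:0  h7:0  h8:0  h9:0 → peak 10
Job 5@3: h1:10  h2:7  h3:8  h4:5  h5:2  h6:1  h7:0  h8:0  h9:0 → peak 10
Job 5@4: h1:10  h2:7  h3:7  h4:5  h5:2  h6:1  h7:1  h8:0  h9:0 → peak 10
Job 5@5: h1:10  h2:7  h3:7  h4:4  h5:2  h6:1  h7:1  h8:1  h9:0 → peak 10
Job 5@6: h1:10  h2:7  h3:7  h4:4  h5:1  h6:1  h7:1  h8:1  h9:1 → peak 10
Best is Job 5@2, peak 10.

10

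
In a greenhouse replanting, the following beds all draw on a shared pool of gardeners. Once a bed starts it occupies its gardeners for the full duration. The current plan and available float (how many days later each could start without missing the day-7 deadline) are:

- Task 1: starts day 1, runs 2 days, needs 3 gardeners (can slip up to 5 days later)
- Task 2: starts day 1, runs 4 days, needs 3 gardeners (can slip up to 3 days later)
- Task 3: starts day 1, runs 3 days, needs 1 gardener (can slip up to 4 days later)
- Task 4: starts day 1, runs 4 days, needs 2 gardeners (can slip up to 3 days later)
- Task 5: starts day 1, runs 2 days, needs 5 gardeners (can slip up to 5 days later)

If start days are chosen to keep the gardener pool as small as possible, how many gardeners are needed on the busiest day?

7

Early-start (Task 1@1, Task 2@1, Task 3@1, Task 4@1, Task 5@1) gives peak 14: d1:14  d2:14  d3:6  d4:5  d5:0  d6:0  d7:0.
Shift Task 4→3, Task 5→5.
Schedule Task 1@1, Task 2@1, Task 3@1, Task 4@3, Task 5@5: d1:7  d2:7  d3:6  d4:5  d5:7  d6:7  d7:0 — peak 7.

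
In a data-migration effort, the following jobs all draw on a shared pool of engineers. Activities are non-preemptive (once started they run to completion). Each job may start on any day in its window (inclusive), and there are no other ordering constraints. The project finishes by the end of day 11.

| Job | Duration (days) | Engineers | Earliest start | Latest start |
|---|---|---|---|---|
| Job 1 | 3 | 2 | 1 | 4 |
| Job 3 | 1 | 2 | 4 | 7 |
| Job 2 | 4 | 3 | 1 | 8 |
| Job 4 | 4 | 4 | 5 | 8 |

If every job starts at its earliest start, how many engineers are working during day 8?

At early start, day 8 has: Job 4.
Demand: 4 = 4.

4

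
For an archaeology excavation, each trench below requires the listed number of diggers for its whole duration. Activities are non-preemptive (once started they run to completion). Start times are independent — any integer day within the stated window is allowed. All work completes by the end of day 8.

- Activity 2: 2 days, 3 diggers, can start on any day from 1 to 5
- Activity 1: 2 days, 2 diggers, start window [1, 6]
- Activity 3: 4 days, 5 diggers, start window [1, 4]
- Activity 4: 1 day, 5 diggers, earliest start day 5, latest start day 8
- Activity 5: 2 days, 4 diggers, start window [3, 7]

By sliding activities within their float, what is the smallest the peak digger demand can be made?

7

Early-start (Activity 2@1, Activity 1@1, Activity 3@1, Activity 4@5, Activity 5@3) gives peak 10: d1:10  d2:10  d3:9  d4:9  d5:5  d6:0  d7:0  d8:0.
Shift Activity 2→5, Activity 4→7, Activity 5→5.
Schedule Activity 2@5, Activity 1@1, Activity 3@1, Activity 4@7, Activity 5@5: d1:7  d2:7  d3:5  d4:5  d5:7  d6:7  d7:5  d8:0 — peak 7.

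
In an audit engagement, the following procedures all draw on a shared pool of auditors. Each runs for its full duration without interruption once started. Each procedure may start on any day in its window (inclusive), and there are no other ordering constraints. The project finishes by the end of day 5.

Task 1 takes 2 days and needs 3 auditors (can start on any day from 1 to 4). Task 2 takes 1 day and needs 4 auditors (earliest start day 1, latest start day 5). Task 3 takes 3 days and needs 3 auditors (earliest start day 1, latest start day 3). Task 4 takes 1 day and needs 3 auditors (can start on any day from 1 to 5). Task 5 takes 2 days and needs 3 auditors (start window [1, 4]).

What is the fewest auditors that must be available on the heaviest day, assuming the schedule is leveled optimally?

Early-start (Task 1@1, Task 2@1, Task 3@1, Task 4@1, Task 5@1) gives peak 16: d1:16  d2:9  d3:3  d4:0  d5:0.
Shift Task 2→5, Task 4→4, Task 5→3.
Schedule Task 1@1, Task 2@5, Task 3@1, Task 4@4, Task 5@3: d1:6  d2:6  d3:6  d4:6  d5:4 — peak 6.
Total auditor-days = 28 over 5 days ⇒ peak ≥ ⌈28/5⌉ = 6, so 6 is optimal.

6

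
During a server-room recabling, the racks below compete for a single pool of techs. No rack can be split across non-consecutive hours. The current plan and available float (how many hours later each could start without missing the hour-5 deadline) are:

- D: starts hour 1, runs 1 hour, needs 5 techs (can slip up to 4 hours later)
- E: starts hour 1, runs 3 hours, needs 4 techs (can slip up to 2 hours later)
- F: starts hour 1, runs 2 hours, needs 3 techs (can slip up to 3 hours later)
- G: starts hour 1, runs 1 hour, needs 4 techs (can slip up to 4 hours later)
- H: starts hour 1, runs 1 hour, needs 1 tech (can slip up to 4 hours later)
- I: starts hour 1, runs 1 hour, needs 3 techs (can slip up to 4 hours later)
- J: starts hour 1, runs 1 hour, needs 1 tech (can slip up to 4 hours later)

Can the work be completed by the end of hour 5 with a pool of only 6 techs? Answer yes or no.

no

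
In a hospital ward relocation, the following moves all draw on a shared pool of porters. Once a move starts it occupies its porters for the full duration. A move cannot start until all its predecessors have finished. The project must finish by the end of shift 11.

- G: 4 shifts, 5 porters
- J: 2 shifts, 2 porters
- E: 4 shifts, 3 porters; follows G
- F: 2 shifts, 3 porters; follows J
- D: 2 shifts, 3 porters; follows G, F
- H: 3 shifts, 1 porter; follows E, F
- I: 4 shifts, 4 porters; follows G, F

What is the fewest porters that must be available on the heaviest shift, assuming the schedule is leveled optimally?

Early-start (G@1, J@1, E@5, F@3, D@5, H@9, I@5) gives peak 10: s1:7  s2:7  s3:8  s4:8  s5:10  s6:10  s7:7  s8:7  s9:1  s10:1  s11:1.
Shift I→7.
Schedule G@1, J@1, E@5, F@3, D@5, H@9, I@7: s1:7  s2:7  s3:8  s4:8  s5:6  s6:6  s7:7  s8:7  s9:5  s10:5  s11:1 — peak 8.

8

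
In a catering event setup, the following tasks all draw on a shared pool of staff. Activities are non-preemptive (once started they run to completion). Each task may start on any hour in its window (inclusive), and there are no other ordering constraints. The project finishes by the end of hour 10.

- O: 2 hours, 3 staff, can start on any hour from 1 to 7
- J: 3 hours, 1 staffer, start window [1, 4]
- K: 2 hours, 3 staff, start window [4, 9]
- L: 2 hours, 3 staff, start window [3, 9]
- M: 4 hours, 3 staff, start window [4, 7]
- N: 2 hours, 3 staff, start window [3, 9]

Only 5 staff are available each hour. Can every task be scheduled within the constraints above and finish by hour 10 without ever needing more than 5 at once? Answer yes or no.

The minimum achievable peak is 6; 5 < 6, so no feasible schedule stays within the cap.

no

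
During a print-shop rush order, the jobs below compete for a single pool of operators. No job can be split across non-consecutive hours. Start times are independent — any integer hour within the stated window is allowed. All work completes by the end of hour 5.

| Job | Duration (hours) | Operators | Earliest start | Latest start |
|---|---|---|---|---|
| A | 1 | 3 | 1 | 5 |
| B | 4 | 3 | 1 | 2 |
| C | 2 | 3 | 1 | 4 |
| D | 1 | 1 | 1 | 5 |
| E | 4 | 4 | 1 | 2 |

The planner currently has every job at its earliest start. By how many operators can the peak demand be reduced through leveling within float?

4

Early-start peak: h1:14  h2:10  h3:7  h4:7  h5:0 ⇒ 14.
Leveled (A@1, B@1, C@1, D@1, E@2): h1:10  h2:10  h3:7  h4:7  h5:4 ⇒ 10.
Reduction 14 − 10 = 4.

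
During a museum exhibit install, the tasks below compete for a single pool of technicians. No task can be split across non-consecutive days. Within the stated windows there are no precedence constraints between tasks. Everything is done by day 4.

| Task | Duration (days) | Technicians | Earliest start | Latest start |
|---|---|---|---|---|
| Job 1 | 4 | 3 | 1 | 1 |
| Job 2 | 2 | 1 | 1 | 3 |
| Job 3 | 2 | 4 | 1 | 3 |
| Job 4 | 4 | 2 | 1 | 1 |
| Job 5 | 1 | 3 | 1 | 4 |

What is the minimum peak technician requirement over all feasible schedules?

9

Early-start (Job 1@1, Job 2@1, Job 3@1, Job 4@1, Job 5@1) gives peak 13: d1:13  d2:10  d3:5  d4:5.
Shift Job 3→3.
Schedule Job 1@1, Job 2@1, Job 3@3, Job 4@1, Job 5@1: d1:9  d2:6  d3:9  d4:9 — peak 9.
Total technician-days = 33 over 4 days ⇒ peak ≥ ⌈33/4⌉ = 9, so 9 is optimal.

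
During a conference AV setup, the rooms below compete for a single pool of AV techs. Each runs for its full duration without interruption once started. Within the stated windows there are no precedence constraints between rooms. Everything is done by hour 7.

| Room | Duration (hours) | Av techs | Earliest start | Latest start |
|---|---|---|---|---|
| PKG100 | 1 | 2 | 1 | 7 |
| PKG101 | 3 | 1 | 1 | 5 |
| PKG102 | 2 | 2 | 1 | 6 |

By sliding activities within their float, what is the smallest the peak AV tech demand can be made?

2

Early-start (PKG100@1, PKG101@1, PKG102@1) gives peak 5: h1:5  h2:3  h3:1  h4:0  h5:0  h6:0  h7:0.
Shift PKG101→2, PKG102→5.
Schedule PKG100@1, PKG101@2, PKG102@5: h1:2  h2:1  h3:1  h4:1  h5:2  h6:2  h7:0 — peak 2.
Total AV tech-hours = 9 over 7 hours ⇒ peak ≥ ⌈9/7⌉ = 2, so 2 is optimal.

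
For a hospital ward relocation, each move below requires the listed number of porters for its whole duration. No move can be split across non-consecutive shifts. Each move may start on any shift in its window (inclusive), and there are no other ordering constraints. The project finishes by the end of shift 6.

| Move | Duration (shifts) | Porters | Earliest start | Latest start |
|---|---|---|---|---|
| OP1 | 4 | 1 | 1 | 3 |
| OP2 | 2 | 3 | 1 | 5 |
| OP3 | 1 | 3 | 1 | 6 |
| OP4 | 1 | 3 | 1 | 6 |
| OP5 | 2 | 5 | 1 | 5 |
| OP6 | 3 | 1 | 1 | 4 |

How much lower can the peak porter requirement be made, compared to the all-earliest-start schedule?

11

Early-start peak: s1:16  s2:10  s3:2  s4:1  s5:0  s6:0 ⇒ 16.
Leveled (OP1@1, OP2@1, OP3@3, OP4@4, OP5@5, OP6@1): s1:5  s2:5  s3:5  s4:4  s5:5  s6:5 ⇒ 5.
Reduction 16 − 5 = 11.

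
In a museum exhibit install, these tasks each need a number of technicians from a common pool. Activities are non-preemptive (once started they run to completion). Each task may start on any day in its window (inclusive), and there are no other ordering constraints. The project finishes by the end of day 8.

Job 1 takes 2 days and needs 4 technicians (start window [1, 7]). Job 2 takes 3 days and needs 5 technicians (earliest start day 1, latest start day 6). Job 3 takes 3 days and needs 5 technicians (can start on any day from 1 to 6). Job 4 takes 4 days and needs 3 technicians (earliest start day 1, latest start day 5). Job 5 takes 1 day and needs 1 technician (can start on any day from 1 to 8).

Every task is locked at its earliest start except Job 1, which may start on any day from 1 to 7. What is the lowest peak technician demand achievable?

Job 1@1: d1:18  d2:17  d3:13  d4:3  d5:0  d6:0  d7:0  d8:0 → peak 18
Job 1@2: d1:14  d2:17  d3:17  d4:3  d5:0  d6:0  d7:0  d8:0 → peak 17
Job 1@3: d1:14  d2:13  d3:17  d4:7  d5:0  d6:0  d7:0  d8:0 → peak 17
Job 1@4: d1:14  d2:13  d3:13  d4:7  d5:4  d6:0  d7:0  d8:0 → peak 14
Job 1@5: d1:14  d2:13  d3:13  d4:3  d5:4  d6:4  d7:0  d8:0 → peak 14
Job 1@6: d1:14  d2:13  d3:13  d4:3  d5:0  d6:4  d7:4  d8:0 → peak 14
Job 1@7: d1:14  d2:13  d3:13  d4:3  d5:0  d6:0  d7:4  d8:4 → peak 14
Best is Job 1@4, peak 14.

14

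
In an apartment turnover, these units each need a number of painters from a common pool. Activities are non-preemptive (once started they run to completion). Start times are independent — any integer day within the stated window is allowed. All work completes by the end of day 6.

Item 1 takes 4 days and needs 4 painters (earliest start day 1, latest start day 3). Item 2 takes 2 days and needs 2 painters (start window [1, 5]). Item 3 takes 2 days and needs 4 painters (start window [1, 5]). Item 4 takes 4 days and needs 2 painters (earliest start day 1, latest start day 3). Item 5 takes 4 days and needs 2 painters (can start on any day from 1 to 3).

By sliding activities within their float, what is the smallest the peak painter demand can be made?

Early-start (Item 1@1, Item 2@1, Item 3@1, Item 4@1, Item 5@1) gives peak 14: d1:14  d2:14  d3:8  d4:8  d5:0  d6:0.
Shift Item 3→5, Item 5→3.
Schedule Item 1@1, Item 2@1, Item 3@5, Item 4@1, Item 5@3: d1:8  d2:8  d3:8  d4:8  d5:6  d6:6 — peak 8.
Total painter-days = 44 over 6 days ⇒ peak ≥ ⌈44/6⌉ = 8, so 8 is optimal.

8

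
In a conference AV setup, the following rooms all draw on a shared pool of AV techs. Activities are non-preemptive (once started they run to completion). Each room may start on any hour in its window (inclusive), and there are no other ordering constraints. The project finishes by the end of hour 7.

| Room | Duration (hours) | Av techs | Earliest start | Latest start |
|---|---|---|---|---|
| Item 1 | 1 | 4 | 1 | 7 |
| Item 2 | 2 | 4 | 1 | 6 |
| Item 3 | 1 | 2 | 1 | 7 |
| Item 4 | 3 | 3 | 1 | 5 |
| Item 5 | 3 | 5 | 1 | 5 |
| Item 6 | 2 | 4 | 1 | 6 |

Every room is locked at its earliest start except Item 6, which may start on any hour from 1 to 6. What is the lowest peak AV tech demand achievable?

18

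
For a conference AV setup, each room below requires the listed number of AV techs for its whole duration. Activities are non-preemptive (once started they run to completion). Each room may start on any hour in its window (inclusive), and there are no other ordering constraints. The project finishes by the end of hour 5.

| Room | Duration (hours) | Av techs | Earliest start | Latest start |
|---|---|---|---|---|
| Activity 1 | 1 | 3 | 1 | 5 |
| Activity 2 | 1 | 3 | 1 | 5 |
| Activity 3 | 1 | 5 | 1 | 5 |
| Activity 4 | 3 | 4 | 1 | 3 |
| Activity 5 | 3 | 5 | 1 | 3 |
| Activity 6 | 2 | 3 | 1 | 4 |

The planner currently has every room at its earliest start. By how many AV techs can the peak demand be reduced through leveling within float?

Early-start peak: h1:23  h2:12  h3:9  h4:0  h5:0 ⇒ 23.
Leveled (Activity 1@1, Activity 2@1, Activity 3@2, Activity 4@3, Activity 5@3, Activity 6@1): h1:9  h2:8  h3:9  h4:9  h5:9 ⇒ 9.
Reduction 23 − 9 = 14.

14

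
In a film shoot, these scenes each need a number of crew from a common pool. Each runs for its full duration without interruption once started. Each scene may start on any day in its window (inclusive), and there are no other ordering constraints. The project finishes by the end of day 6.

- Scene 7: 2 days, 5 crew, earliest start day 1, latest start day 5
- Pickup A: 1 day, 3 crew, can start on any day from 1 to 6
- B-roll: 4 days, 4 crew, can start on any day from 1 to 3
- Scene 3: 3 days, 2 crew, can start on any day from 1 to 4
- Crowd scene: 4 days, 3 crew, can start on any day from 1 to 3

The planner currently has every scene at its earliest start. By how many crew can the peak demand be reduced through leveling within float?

8

Early-start peak: d1:17  d2:14  d3:9  d4:7  d5:0  d6:0 ⇒ 17.
Leveled (Scene 7@1, Pickup A@1, B-roll@2, Scene 3@3, Crowd scene@3): d1:8  d2:9  d3:9  d4:9  d5:9  d6:3 ⇒ 9.
Reduction 17 − 9 = 8.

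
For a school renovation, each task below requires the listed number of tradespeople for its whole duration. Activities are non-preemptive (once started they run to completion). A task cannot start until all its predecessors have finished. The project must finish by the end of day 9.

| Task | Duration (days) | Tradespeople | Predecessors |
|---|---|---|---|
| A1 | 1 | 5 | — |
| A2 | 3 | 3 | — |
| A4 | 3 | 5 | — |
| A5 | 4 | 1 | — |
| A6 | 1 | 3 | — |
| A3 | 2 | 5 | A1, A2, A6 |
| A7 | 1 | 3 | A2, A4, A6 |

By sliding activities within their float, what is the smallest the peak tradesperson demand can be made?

8

Early-start (A1@1, A2@1, A4@1, A5@1, A6@1, A3@4, A7@4) gives peak 17: d1:17  d2:9  d3:9  d4:9  d5:5  d6:0  d7:0  d8:0  d9:0.
Shift A4→2, A5→4, A6→5, A3→6, A7→8.
Schedule A1@1, A2@1, A4@2, A5@4, A6@5, A3@6, A7@8: d1:8  d2:8  d3:8  d4:6  d5:4  d6:6  d7:6  d8:3  d9:0 — peak 8.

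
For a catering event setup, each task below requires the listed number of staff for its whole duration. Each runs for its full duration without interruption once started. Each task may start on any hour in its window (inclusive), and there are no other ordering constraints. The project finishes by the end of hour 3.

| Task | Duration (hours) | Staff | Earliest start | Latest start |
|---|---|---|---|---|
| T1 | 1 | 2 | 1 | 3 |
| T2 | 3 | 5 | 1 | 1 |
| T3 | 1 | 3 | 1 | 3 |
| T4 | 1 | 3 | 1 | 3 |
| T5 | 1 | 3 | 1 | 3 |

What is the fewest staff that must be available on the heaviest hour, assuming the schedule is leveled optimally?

Early-start (T1@1, T2@1, T3@1, T4@1, T5@1) gives peak 16: h1:16  h2:5  h3:5.
Shift T4→2, T5→3.
Schedule T1@1, T2@1, T3@1, T4@2, T5@3: h1:10  h2:8  h3:8 — peak 10.

10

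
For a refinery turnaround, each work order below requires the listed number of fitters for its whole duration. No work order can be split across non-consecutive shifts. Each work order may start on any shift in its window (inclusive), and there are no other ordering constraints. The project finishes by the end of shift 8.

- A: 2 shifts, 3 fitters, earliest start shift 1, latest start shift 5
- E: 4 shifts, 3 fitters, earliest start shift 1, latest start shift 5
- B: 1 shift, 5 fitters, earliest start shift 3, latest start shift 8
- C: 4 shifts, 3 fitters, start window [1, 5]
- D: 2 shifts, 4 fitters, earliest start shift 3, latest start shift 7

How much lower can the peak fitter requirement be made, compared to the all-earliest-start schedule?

8

Early-start peak: s1:9  s2:9  s3:15  s4:10  s5:0  s6:0  s7:0  s8:0 ⇒ 15.
Leveled (A@1, E@1, B@7, C@3, D@5): s1:6  s2:6  s3:6  s4:6  s5:7  s6:7  s7:5  s8:0 ⇒ 7.
Reduction 15 − 7 = 8.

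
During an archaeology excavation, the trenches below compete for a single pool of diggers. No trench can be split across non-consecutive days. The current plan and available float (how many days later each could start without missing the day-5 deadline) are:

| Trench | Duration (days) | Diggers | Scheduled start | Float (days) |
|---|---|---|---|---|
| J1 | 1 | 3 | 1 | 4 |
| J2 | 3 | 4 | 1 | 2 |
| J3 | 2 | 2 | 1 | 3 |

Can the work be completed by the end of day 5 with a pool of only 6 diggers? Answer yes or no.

yes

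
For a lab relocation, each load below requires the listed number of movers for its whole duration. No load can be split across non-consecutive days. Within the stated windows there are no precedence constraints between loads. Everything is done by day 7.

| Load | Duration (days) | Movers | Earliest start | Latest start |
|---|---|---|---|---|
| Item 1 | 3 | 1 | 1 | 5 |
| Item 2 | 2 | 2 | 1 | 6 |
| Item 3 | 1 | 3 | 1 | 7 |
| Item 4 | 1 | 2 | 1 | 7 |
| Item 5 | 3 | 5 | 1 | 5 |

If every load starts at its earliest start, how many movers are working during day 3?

6

At early start, day 3 has: Item 1, Item 5.
Demand: 1 + 5 = 6.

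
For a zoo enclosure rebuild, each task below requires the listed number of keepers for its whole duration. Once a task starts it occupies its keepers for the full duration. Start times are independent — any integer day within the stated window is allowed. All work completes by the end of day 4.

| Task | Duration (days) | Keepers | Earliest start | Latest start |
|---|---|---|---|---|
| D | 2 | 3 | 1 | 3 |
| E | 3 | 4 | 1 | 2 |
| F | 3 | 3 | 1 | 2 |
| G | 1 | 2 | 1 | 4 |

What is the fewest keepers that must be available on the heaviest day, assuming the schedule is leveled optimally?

10

Early-start (D@1, E@1, F@1, G@1) gives peak 12: d1:12  d2:10  d3:7  d4:0.
Shift G→3.
Schedule D@1, E@1, F@1, G@3: d1:10  d2:10  d3:9  d4:0 — peak 10.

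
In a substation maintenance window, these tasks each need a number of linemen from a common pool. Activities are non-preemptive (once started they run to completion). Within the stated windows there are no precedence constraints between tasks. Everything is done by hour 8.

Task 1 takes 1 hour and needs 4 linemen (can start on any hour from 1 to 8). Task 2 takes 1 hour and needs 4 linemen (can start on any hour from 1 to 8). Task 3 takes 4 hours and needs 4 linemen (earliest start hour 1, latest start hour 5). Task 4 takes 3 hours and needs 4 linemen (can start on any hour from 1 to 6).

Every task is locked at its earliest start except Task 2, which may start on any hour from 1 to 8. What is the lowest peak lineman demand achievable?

12

Task 2@1: h1:16  h2:8  h3:8  h4:4  h5:0  h6:0  h7:0  h8:0 → peak 16
Task 2@2: h1:12  h2:12  h3:8  h4:4  h5:0  h6:0  h7:0  h8:0 → peak 12
Task 2@3: h1:12  h2:8  h3:12  h4:4  h5:0  h6:0  h7:0  h8:0 → peak 12
Task 2@4: h1:12  h2:8  h3:8  h4:8  h5:0  h6:0  h7:0  h8:0 → peak 12
Task 2@5: h1:12  h2:8  h3:8  h4:4  h5:4  h6:0  h7:0  h8:0 → peak 12
Task 2@6: h1:12  h2:8  h3:8  h4:4  h5:0  h6:4  h7:0  h8:0 → peak 12
Task 2@7: h1:12  h2:8  h3:8  h4:4  h5:0  h6:0  h7:4  h8:0 → peak 12
Task 2@8: h1:12  h2:8  h3:8  h4:4  h5:0  h6:0  h7:0  h8:4 → peak 12
Best is Task 2@2, peak 12.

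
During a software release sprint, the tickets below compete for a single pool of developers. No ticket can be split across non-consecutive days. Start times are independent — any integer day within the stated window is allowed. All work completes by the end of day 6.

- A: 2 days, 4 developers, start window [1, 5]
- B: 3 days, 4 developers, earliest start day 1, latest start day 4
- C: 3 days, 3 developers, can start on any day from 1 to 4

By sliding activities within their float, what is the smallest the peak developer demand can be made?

Early-start (A@1, B@1, C@1) gives peak 11: d1:11  d2:11  d3:7  d4:0  d5:0  d6:0.
Shift B→3.
Schedule A@1, B@3, C@1: d1:7  d2:7  d3:7  d4:4  d5:4  d6:0 — peak 7.

7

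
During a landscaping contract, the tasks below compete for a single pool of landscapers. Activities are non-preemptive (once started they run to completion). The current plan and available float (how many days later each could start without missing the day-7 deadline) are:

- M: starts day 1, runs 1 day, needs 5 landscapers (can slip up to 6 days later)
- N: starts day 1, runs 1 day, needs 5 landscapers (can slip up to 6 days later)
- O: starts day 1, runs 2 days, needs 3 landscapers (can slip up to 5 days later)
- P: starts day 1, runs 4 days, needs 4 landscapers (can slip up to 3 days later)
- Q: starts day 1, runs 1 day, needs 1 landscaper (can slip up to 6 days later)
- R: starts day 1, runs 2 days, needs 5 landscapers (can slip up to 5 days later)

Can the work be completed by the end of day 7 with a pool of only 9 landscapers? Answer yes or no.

Schedule M@1, N@2, O@1, P@3, Q@1, R@3: d1:9  d2:8  d3:9  d4:9  d5:4  d6:4  d7:0 — peak 9 ≤ 9.

yes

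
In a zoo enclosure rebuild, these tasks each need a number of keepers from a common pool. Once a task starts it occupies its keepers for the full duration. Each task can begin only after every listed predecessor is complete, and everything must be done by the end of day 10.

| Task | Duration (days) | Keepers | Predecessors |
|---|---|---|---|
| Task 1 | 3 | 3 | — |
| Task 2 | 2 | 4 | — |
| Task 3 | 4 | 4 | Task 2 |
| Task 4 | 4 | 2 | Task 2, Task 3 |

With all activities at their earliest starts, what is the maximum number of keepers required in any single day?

7

Early-start schedule: Task 1@1, Task 2@1, Task 3@3, Task 4@7.
Load per day: day 1: 7, day 2: 7, day 3: 7, day 4: 4, day 5: 4, day 6: 4, day 7: 2, day 8: 2, day 9: 2, day 10: 2.
Peak is 7.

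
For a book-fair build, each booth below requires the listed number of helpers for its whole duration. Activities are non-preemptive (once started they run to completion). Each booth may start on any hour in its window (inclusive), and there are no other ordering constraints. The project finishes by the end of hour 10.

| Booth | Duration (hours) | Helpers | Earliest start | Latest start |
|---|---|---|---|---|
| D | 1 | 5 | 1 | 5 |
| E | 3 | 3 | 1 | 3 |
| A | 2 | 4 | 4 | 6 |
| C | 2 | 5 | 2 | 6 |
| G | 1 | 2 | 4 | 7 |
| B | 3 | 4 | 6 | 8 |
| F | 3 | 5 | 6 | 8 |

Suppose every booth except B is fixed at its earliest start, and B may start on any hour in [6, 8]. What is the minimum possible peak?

B@6: h1:8  h2:8  h3:8  h4:6  h5:4  h6:9  h7:9  h8:9  h9:0  h10:0 → peak 9
B@7: h1:8  h2:8  h3:8  h4:6  h5:4  h6:5  h7:9  h8:9  h9:4  h10:0 → peak 9
B@8: h1:8  h2:8  h3:8  h4:6  h5:4  h6:5  h7:5  h8:9  h9:4  h10:4 → peak 9
Best is B@6, peak 9.

9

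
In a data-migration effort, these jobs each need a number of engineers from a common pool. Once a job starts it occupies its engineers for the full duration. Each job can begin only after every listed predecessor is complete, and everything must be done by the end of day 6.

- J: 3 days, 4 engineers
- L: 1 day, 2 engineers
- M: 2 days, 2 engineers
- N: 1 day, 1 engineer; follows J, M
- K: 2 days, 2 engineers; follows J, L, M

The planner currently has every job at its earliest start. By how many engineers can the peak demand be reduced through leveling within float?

Early-start peak: d1:8  d2:6  d3:4  d4:3  d5:2  d6:0 ⇒ 8.
Leveled (J@1, L@1, M@2, N@4, K@4): d1:6  d2:6  d3:6  d4:3  d5:2  d6:0 ⇒ 6.
Reduction 8 − 6 = 2.

2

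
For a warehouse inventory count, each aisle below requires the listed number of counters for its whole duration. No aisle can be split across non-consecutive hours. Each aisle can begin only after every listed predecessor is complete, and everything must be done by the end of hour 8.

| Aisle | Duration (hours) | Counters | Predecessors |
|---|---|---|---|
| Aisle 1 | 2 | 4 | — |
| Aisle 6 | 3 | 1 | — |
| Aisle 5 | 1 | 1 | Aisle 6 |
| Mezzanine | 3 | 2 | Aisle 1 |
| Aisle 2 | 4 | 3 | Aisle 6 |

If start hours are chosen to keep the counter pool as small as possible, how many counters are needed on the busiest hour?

5

Early-start (Aisle 1@1, Aisle 6@1, Aisle 5@4, Mezzanine@3, Aisle 2@4) gives peak 6: h1:5  h2:5  h3:3  h4:6  h5:5  h6:3  h7:3  h8:0.
Shift Aisle 2→5.
Schedule Aisle 1@1, Aisle 6@1, Aisle 5@4, Mezzanine@3, Aisle 2@5: h1:5  h2:5  h3:3  h4:3  h5:5  h6:3  h7:3  h8:3 — peak 5.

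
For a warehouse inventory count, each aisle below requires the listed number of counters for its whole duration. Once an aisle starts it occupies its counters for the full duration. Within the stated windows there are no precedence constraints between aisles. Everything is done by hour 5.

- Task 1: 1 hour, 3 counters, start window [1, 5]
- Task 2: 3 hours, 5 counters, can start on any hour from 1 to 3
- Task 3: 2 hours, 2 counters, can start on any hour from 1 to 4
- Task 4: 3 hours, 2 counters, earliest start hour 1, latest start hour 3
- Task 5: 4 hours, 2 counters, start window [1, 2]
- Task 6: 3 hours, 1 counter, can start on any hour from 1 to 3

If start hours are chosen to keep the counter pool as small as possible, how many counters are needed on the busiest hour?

10

Early-start (Task 1@1, Task 2@1, Task 3@1, Task 4@1, Task 5@1, Task 6@1) gives peak 15: h1:15  h2:12  h3:10  h4:2  h5:0.
Shift Task 4→3, Task 5→2, Task 6→2.
Schedule Task 1@1, Task 2@1, Task 3@1, Task 4@3, Task 5@2, Task 6@2: h1:10  h2:10  h3:10  h4:5  h5:4 — peak 10.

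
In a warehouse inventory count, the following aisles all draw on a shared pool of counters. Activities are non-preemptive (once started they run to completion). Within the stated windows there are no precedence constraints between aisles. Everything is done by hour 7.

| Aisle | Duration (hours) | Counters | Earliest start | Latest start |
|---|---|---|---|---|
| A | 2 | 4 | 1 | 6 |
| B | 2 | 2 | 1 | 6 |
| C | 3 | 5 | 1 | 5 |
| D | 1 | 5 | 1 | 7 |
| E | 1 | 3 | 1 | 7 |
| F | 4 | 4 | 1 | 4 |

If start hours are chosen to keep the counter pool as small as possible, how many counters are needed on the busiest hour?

9

Early-start (A@1, B@1, C@1, D@1, E@1, F@1) gives peak 23: h1:23  h2:15  h3:9  h4:4  h5:0  h6:0  h7:0.
Shift C→3, D→6, F→3.
Schedule A@1, B@1, C@3, D@6, E@1, F@3: h1:9  h2:6  h3:9  h4:9  h5:9  h6:9  h7:0 — peak 9.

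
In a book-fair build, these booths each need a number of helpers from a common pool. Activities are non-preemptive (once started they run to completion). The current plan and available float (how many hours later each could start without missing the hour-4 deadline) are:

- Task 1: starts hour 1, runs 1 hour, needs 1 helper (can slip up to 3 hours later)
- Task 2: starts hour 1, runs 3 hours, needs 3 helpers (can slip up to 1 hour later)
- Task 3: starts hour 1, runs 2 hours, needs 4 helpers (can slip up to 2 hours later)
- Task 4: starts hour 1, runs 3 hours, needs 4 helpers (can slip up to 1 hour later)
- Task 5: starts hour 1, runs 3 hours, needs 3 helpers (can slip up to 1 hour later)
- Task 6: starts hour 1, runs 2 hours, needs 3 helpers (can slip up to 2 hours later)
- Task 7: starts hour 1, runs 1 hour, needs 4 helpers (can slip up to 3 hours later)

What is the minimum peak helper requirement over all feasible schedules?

14

Early-start (Task 1@1, Task 2@1, Task 3@1, Task 4@1, Task 5@1, Task 6@1, Task 7@1) gives peak 22: h1:22  h2:17  h3:10  h4:0.
Shift Task 5→2, Task 6→3, Task 7→4.
Schedule Task 1@1, Task 2@1, Task 3@1, Task 4@1, Task 5@2, Task 6@3, Task 7@4: h1:12  h2:14  h3:13  h4:10 — peak 14.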